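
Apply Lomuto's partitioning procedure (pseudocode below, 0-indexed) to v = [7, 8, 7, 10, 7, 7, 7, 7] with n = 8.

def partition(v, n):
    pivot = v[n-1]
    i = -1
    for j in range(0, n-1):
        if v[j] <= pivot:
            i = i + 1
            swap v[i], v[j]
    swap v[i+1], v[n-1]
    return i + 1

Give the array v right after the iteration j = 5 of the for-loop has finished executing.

[7, 7, 7, 7, 8, 10, 7, 7]

pivot=7, i=-1
j=0: 7≤7, i=0, swap(0,0) ⇒ [7, 8, 7, 10, 7, 7, 7, 7]
j=1: 8>7, skip
j=2: 7≤7, i=1, swap(1,2) ⇒ [7, 7, 8, 10, 7, 7, 7, 7]
j=3: 10>7, skip
j=4: 7≤7, i=2, swap(2,4) ⇒ [7, 7, 7, 10, 8, 7, 7, 7]
j=5: 7≤7, i=3, swap(3,5) ⇒ [7, 7, 7, 7, 8, 10, 7, 7]
(after j=5) v = [7, 7, 7, 7, 8, 10, 7, 7]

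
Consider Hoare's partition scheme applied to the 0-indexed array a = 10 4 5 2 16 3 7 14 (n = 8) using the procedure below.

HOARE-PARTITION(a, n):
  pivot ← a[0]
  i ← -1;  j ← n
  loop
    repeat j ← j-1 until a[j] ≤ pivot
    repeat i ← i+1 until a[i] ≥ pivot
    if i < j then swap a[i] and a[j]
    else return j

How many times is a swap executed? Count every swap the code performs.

2

pivot = a[0] = 10; i = -1, j = 8
j→6 (a[6]=7≤10), i→0 (a[0]=10≥10); i<j, swap → 7 4 5 2 16 3 10 14
j→5 (a[5]=3≤10), i→4 (a[4]=16≥10); i<j, swap → 7 4 5 2 3 16 10 14
j→4, i→5; i≥j, return j=4. a = 7 4 5 2 3 16 10 14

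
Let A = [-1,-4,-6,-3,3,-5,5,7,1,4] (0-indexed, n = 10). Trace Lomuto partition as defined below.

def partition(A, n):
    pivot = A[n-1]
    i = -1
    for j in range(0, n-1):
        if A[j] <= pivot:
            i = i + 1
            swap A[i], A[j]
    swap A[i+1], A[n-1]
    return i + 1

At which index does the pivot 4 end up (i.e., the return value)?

pivot=4, i=-1
j=0: -1≤4, i=0, swap(0,0) ⇒ [-1,-4,-6,-3,3,-5,5,7,1,4]
j=1: -4≤4, i=1, swap(1,1) ⇒ [-1,-4,-6,-3,3,-5,5,7,1,4]
j=2: -6≤4, i=2, swap(2,2) ⇒ [-1,-4,-6,-3,3,-5,5,7,1,4]
j=3: -3≤4, i=3, swap(3,3) ⇒ [-1,-4,-6,-3,3,-5,5,7,1,4]
j=4: 3≤4, i=4, swap(4,4) ⇒ [-1,-4,-6,-3,3,-5,5,7,1,4]
j=5: -5≤4, i=5, swap(5,5) ⇒ [-1,-4,-6,-3,3,-5,5,7,1,4]
j=6: 5>4, skip
j=7: 7>4, skip
j=8: 1≤4, i=6, swap(6,8) ⇒ [-1,-4,-6,-3,3,-5,1,7,5,4]
swap(7,9) ⇒ [-1,-4,-6,-3,3,-5,1,4,5,7]; return 7

7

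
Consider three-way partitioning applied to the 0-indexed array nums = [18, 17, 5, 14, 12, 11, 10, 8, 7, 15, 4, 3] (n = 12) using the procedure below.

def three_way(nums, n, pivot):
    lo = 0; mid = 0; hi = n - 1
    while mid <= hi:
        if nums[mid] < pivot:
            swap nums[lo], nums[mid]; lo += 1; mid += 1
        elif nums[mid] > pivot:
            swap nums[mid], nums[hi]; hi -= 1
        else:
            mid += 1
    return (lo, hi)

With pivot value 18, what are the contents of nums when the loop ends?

[17, 5, 14, 12, 11, 10, 8, 7, 15, 4, 3, 18]

pivot = 18; lo=0, mid=0, hi=11
nums[mid]=18=18: mid=1
nums[mid]=17<18: swap nums[0],nums[1]; lo=1,mid=2 → [17, 18, 5, 14, 12, 11, 10, 8, 7, 15, 4, 3]
nums[mid]=5<18: swap nums[1],nums[2]; lo=2,mid=3 → [17, 5, 18, 14, 12, 11, 10, 8, 7, 15, 4, 3]
nums[mid]=14<18: swap nums[2],nums[3]; lo=3,mid=4 → [17, 5, 14, 18, 12, 11, 10, 8, 7, 15, 4, 3]
nums[mid]=12<18: swap nums[3],nums[4]; lo=4,mid=5 → [17, 5, 14, 12, 18, 11, 10, 8, 7, 15, 4, 3]
nums[mid]=11<18: swap nums[4],nums[5]; lo=5,mid=6 → [17, 5, 14, 12, 11, 18, 10, 8, 7, 15, 4, 3]
nums[mid]=10<18: swap nums[5],nums[6]; lo=6,mid=7 → [17, 5, 14, 12, 11, 10, 18, 8, 7, 15, 4, 3]
nums[mid]=8<18: swap nums[6],nums[7]; lo=7,mid=8 → [17, 5, 14, 12, 11, 10, 8, 18, 7, 15, 4, 3]
nums[mid]=7<18: swap nums[7],nums[8]; lo=8,mid=9 → [17, 5, 14, 12, 11, 10, 8, 7, 18, 15, 4, 3]
nums[mid]=15<18: swap nums[8],nums[9]; lo=9,mid=10 → [17, 5, 14, 12, 11, 10, 8, 7, 15, 18, 4, 3]
nums[mid]=4<18: swap nums[9],nums[10]; lo=10,mid=11 → [17, 5, 14, 12, 11, 10, 8, 7, 15, 4, 18, 3]
nums[mid]=3<18: swap nums[10],nums[11]; lo=11,mid=12 → [17, 5, 14, 12, 11, 10, 8, 7, 15, 4, 3, 18]
end: lo=11, hi=11; nums = [17, 5, 14, 12, 11, 10, 8, 7, 15, 4, 3, 18]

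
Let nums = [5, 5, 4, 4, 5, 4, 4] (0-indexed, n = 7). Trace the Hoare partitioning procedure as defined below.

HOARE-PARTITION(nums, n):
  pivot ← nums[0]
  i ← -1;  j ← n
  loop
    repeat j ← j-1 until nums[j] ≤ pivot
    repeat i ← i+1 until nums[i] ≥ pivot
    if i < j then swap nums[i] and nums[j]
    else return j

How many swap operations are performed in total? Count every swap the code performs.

pivot = nums[0] = 5; i = -1, j = 7
j→6 (nums[6]=4≤5), i→0 (nums[0]=5≥5); i<j, swap → [4, 5, 4, 4, 5, 4, 5]
j→5 (nums[5]=4≤5), i→1 (nums[1]=5≥5); i<j, swap → [4, 4, 4, 4, 5, 5, 5]
j→4, i→4; i≥j, return j=4. nums = [4, 4, 4, 4, 5, 5, 5]

2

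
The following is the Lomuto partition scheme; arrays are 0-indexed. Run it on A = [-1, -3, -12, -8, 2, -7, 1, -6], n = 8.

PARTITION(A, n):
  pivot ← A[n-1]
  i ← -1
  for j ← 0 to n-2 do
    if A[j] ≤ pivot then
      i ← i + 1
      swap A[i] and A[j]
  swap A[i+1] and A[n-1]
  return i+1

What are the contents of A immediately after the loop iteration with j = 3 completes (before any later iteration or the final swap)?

pivot=-6, i=-1
j=0: -1>-6, skip
j=1: -3>-6, skip
j=2: -12≤-6, i=0, swap(0,2) ⇒ [-12, -3, -1, -8, 2, -7, 1, -6]
j=3: -8≤-6, i=1, swap(1,3) ⇒ [-12, -8, -1, -3, 2, -7, 1, -6]
(after j=3) A = [-12, -8, -1, -3, 2, -7, 1, -6]

[-12, -8, -1, -3, 2, -7, 1, -6]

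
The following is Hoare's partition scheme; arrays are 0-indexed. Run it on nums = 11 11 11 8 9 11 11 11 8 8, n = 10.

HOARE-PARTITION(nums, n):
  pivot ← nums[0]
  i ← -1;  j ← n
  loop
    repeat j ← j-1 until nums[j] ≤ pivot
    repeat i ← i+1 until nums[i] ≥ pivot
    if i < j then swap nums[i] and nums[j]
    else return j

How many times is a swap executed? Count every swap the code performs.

pivot = nums[0] = 11; i = -1, j = 10
j→9 (nums[9]=8≤11), i→0 (nums[0]=11≥11); i<j, swap → 8 11 11 8 9 11 11 11 8 11
j→8 (nums[8]=8≤11), i→1 (nums[1]=11≥11); i<j, swap → 8 8 11 8 9 11 11 11 11 11
j→7 (nums[7]=11≤11), i→2 (nums[2]=11≥11); i<j, swap → 8 8 11 8 9 11 11 11 11 11
j→6 (nums[6]=11≤11), i→5 (nums[5]=11≥11); i<j, swap → 8 8 11 8 9 11 11 11 11 11
j→5, i→6; i≥j, return j=5. nums = 8 8 11 8 9 11 11 11 11 11

4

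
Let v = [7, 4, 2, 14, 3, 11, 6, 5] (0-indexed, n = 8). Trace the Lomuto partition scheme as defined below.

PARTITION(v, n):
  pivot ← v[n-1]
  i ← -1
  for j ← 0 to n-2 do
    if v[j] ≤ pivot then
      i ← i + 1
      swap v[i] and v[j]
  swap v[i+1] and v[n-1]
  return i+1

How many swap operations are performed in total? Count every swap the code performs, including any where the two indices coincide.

pivot = v[7] = 5; i = -1
j=0: v[0]=7 > 5 → no swap
j=1: v[1]=4 ≤ 5 → i=0, swap v[0],v[1] → [4, 7, 2, 14, 3, 11, 6, 5]
j=2: v[2]=2 ≤ 5 → i=1, swap v[1],v[2] → [4, 2, 7, 14, 3, 11, 6, 5]
j=3: v[3]=14 > 5 → no swap
j=4: v[4]=3 ≤ 5 → i=2, swap v[2],v[4] → [4, 2, 3, 14, 7, 11, 6, 5]
j=5: v[5]=11 > 5 → no swap
j=6: v[6]=6 > 5 → no swap
final swap v[3],v[7] → [4, 2, 3, 5, 7, 11, 6, 14]; return 3

4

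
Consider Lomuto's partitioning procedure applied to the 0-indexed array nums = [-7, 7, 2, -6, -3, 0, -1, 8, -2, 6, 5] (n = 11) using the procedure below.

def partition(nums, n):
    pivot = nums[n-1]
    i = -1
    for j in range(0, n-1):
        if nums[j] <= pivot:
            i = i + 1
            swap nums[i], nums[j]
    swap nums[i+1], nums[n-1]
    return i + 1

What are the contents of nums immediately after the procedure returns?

pivot = nums[10] = 5; i = -1
j=0: nums[0]=-7 ≤ 5 → i=0, swap nums[0],nums[0] (no change) → [-7, 7, 2, -6, -3, 0, -1, 8, -2, 6, 5]
j=1: nums[1]=7 > 5 → no swap
j=2: nums[2]=2 ≤ 5 → i=1, swap nums[1],nums[2] → [-7, 2, 7, -6, -3, 0, -1, 8, -2, 6, 5]
j=3: nums[3]=-6 ≤ 5 → i=2, swap nums[2],nums[3] → [-7, 2, -6, 7, -3, 0, -1, 8, -2, 6, 5]
j=4: nums[4]=-3 ≤ 5 → i=3, swap nums[3],nums[4] → [-7, 2, -6, -3, 7, 0, -1, 8, -2, 6, 5]
j=5: nums[5]=0 ≤ 5 → i=4, swap nums[4],nums[5] → [-7, 2, -6, -3, 0, 7, -1, 8, -2, 6, 5]
j=6: nums[6]=-1 ≤ 5 → i=5, swap nums[5],nums[6] → [-7, 2, -6, -3, 0, -1, 7, 8, -2, 6, 5]
j=7: nums[7]=8 > 5 → no swap
j=8: nums[8]=-2 ≤ 5 → i=6, swap nums[6],nums[8] → [-7, 2, -6, -3, 0, -1, -2, 8, 7, 6, 5]
j=9: nums[9]=6 > 5 → no swap
final swap nums[7],nums[10] → [-7, 2, -6, -3, 0, -1, -2, 5, 7, 6, 8]; return 7

[-7, 2, -6, -3, 0, -1, -2, 5, 7, 6, 8]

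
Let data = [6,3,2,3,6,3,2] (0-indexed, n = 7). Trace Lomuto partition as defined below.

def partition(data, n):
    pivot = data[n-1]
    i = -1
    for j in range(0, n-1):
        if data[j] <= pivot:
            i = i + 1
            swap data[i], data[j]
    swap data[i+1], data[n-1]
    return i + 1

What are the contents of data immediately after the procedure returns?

pivot=2, i=-1
j=0: 6>2, skip
j=1: 3>2, skip
j=2: 2≤2, i=0, swap(0,2) ⇒ [2,3,6,3,6,3,2]
j=3: 3>2, skip
j=4: 6>2, skip
j=5: 3>2, skip
swap(1,6) ⇒ [2,2,6,3,6,3,3]; return 1

[2,2,6,3,6,3,3]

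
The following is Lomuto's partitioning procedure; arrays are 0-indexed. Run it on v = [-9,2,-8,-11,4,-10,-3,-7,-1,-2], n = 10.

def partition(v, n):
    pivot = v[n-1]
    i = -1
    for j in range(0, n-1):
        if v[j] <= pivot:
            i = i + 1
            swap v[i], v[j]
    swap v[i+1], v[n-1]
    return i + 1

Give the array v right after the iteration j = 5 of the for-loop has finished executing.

[-9,-8,-11,-10,4,2,-3,-7,-1,-2]

pivot = v[9] = -2; i = -1
j=0: v[0]=-9 ≤ -2 → i=0, swap v[0],v[0] (no change) → [-9,2,-8,-11,4,-10,-3,-7,-1,-2]
j=1: v[1]=2 > -2 → no swap
j=2: v[2]=-8 ≤ -2 → i=1, swap v[1],v[2] → [-9,-8,2,-11,4,-10,-3,-7,-1,-2]
j=3: v[3]=-11 ≤ -2 → i=2, swap v[2],v[3] → [-9,-8,-11,2,4,-10,-3,-7,-1,-2]
j=4: v[4]=4 > -2 → no swap
j=5: v[5]=-10 ≤ -2 → i=3, swap v[3],v[5] → [-9,-8,-11,-10,4,2,-3,-7,-1,-2]
(after j=5) v = [-9,-8,-11,-10,4,2,-3,-7,-1,-2]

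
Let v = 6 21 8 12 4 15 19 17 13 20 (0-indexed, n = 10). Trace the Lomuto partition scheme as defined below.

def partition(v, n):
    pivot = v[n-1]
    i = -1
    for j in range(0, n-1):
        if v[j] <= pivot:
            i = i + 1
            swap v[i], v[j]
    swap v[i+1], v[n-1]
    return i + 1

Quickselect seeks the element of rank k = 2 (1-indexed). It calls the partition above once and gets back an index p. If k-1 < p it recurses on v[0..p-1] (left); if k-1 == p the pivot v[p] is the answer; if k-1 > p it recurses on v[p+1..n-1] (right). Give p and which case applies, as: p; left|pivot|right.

8; left

pivot=20, i=-1
j=0: 6≤20, i=0, swap(0,0) ⇒ 6 21 8 12 4 15 19 17 13 20
j=1: 21>20, skip
j=2: 8≤20, i=1, swap(1,2) ⇒ 6 8 21 12 4 15 19 17 13 20
j=3: 12≤20, i=2, swap(2,3) ⇒ 6 8 12 21 4 15 19 17 13 20
j=4: 4≤20, i=3, swap(3,4) ⇒ 6 8 12 4 21 15 19 17 13 20
j=5: 15≤20, i=4, swap(4,5) ⇒ 6 8 12 4 15 21 19 17 13 20
j=6: 19≤20, i=5, swap(5,6) ⇒ 6 8 12 4 15 19 21 17 13 20
j=7: 17≤20, i=6, swap(6,7) ⇒ 6 8 12 4 15 19 17 21 13 20
j=8: 13≤20, i=7, swap(7,8) ⇒ 6 8 12 4 15 19 17 13 21 20
swap(8,9) ⇒ 6 8 12 4 15 19 17 13 20 21; return 8
p = 8; k-1 = 1 < 8 ⇒ left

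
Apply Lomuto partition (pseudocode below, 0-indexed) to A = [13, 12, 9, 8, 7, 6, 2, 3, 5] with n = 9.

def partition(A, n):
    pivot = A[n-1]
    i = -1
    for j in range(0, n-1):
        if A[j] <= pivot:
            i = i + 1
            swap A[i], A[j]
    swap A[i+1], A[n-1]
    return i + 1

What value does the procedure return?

2

pivot = A[8] = 5; i = -1
j=0: A[0]=13 > 5 → no swap
j=1: A[1]=12 > 5 → no swap
j=2: A[2]=9 > 5 → no swap
j=3: A[3]=8 > 5 → no swap
j=4: A[4]=7 > 5 → no swap
j=5: A[5]=6 > 5 → no swap
j=6: A[6]=2 ≤ 5 → i=0, swap A[0],A[6] → [2, 12, 9, 8, 7, 6, 13, 3, 5]
j=7: A[7]=3 ≤ 5 → i=1, swap A[1],A[7] → [2, 3, 9, 8, 7, 6, 13, 12, 5]
final swap A[2],A[8] → [2, 3, 5, 8, 7, 6, 13, 12, 9]; return 2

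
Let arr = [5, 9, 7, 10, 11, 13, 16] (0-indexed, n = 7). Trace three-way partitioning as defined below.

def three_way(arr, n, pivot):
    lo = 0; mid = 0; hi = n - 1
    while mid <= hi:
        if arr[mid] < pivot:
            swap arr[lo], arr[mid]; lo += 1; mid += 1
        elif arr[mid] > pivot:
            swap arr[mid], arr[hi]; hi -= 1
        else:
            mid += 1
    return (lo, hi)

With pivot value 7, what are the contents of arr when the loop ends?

[5, 7, 10, 11, 13, 16, 9]

lo=0 mid=0 hi=6
5<7: swap(0,0), lo=1 mid=1 ⇒ [5, 9, 7, 10, 11, 13, 16]
9>7: swap(1,6), hi=5 ⇒ [5, 16, 7, 10, 11, 13, 9]
16>7: swap(1,5), hi=4 ⇒ [5, 13, 7, 10, 11, 16, 9]
13>7: swap(1,4), hi=3 ⇒ [5, 11, 7, 10, 13, 16, 9]
11>7: swap(1,3), hi=2 ⇒ [5, 10, 7, 11, 13, 16, 9]
10>7: swap(1,2), hi=1 ⇒ [5, 7, 10, 11, 13, 16, 9]
7=7: mid=2
done. lo=1 hi=1; arr=[5, 7, 10, 11, 13, 16, 9]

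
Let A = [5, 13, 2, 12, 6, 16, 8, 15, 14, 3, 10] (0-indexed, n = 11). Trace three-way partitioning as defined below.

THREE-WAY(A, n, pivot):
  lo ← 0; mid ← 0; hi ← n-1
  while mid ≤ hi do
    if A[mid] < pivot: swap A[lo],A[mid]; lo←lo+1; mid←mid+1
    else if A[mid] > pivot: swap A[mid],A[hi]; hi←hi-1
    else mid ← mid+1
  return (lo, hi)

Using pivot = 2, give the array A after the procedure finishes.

pivot = 2; lo=0, mid=0, hi=10
A[mid]=5>2: swap A[0],A[10]; hi=9 → [10, 13, 2, 12, 6, 16, 8, 15, 14, 3, 5]
A[mid]=10>2: swap A[0],A[9]; hi=8 → [3, 13, 2, 12, 6, 16, 8, 15, 14, 10, 5]
A[mid]=3>2: swap A[0],A[8]; hi=7 → [14, 13, 2, 12, 6, 16, 8, 15, 3, 10, 5]
A[mid]=14>2: swap A[0],A[7]; hi=6 → [15, 13, 2, 12, 6, 16, 8, 14, 3, 10, 5]
A[mid]=15>2: swap A[0],A[6]; hi=5 → [8, 13, 2, 12, 6, 16, 15, 14, 3, 10, 5]
A[mid]=8>2: swap A[0],A[5]; hi=4 → [16, 13, 2, 12, 6, 8, 15, 14, 3, 10, 5]
A[mid]=16>2: swap A[0],A[4]; hi=3 → [6, 13, 2, 12, 16, 8, 15, 14, 3, 10, 5]
A[mid]=6>2: swap A[0],A[3]; hi=2 → [12, 13, 2, 6, 16, 8, 15, 14, 3, 10, 5]
A[mid]=12>2: swap A[0],A[2]; hi=1 → [2, 13, 12, 6, 16, 8, 15, 14, 3, 10, 5]
A[mid]=2=2: mid=1
A[mid]=13>2: swap A[1],A[1]; hi=0 → [2, 13, 12, 6, 16, 8, 15, 14, 3, 10, 5]
end: lo=0, hi=0; A = [2, 13, 12, 6, 16, 8, 15, 14, 3, 10, 5]

[2, 13, 12, 6, 16, 8, 15, 14, 3, 10, 5]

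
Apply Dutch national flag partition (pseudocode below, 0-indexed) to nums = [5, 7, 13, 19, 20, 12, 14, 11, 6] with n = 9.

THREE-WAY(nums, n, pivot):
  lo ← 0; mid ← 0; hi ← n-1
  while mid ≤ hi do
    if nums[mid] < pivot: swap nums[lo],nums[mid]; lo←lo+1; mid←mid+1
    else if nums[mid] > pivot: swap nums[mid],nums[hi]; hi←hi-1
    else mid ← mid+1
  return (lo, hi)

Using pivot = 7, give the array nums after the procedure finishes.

lo=0 mid=0 hi=8
5<7: swap(0,0), lo=1 mid=1 ⇒ [5, 7, 13, 19, 20, 12, 14, 11, 6]
7=7: mid=2
13>7: swap(2,8), hi=7 ⇒ [5, 7, 6, 19, 20, 12, 14, 11, 13]
6<7: swap(1,2), lo=2 mid=3 ⇒ [5, 6, 7, 19, 20, 12, 14, 11, 13]
19>7: swap(3,7), hi=6 ⇒ [5, 6, 7, 11, 20, 12, 14, 19, 13]
11>7: swap(3,6), hi=5 ⇒ [5, 6, 7, 14, 20, 12, 11, 19, 13]
14>7: swap(3,5), hi=4 ⇒ [5, 6, 7, 12, 20, 14, 11, 19, 13]
12>7: swap(3,4), hi=3 ⇒ [5, 6, 7, 20, 12, 14, 11, 19, 13]
20>7: swap(3,3), hi=2 ⇒ [5, 6, 7, 20, 12, 14, 11, 19, 13]
done. lo=2 hi=2; nums=[5, 6, 7, 20, 12, 14, 11, 19, 13]

[5, 6, 7, 20, 12, 14, 11, 19, 13]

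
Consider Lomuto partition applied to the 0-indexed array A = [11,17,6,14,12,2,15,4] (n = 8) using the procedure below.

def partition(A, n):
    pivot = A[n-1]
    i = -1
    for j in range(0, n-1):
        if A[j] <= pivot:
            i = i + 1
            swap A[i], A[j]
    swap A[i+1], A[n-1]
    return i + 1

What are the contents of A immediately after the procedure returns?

[2,4,6,14,12,11,15,17]

pivot=4, i=-1
j=0: 11>4, skip
j=1: 17>4, skip
j=2: 6>4, skip
j=3: 14>4, skip
j=4: 12>4, skip
j=5: 2≤4, i=0, swap(0,5) ⇒ [2,17,6,14,12,11,15,4]
j=6: 15>4, skip
swap(1,7) ⇒ [2,4,6,14,12,11,15,17]; return 1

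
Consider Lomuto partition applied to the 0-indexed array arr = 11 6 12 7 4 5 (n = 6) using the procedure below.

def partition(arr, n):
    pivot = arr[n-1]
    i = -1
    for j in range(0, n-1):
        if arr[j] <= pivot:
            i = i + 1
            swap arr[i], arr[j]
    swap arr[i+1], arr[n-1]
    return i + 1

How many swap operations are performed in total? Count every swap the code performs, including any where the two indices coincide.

pivot=5, i=-1
j=0: 11>5, skip
j=1: 6>5, skip
j=2: 12>5, skip
j=3: 7>5, skip
j=4: 4≤5, i=0, swap(0,4) ⇒ 4 6 12 7 11 5
swap(1,5) ⇒ 4 5 12 7 11 6; return 1

2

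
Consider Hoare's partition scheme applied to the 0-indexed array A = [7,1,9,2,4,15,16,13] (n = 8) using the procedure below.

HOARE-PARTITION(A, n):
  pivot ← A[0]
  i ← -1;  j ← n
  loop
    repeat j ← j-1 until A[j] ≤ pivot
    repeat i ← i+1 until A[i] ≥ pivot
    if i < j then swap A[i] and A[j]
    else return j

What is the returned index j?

2

pivot=7
j stops at 4 (4), i stops at 0 (7); swap ⇒ [4,1,9,2,7,15,16,13]
j stops at 3 (2), i stops at 2 (9); swap ⇒ [4,1,2,9,7,15,16,13]
j stops at 2, i stops at 3; i≥j ⇒ return 2. A=[4,1,2,9,7,15,16,13]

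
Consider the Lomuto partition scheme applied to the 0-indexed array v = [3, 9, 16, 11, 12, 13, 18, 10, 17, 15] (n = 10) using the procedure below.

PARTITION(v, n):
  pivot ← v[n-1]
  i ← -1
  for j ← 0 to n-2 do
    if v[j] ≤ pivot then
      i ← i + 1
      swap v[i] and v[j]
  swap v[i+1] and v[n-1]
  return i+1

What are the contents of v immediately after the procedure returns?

[3, 9, 11, 12, 13, 10, 15, 16, 17, 18]

pivot=15, i=-1
j=0: 3≤15, i=0, swap(0,0) ⇒ [3, 9, 16, 11, 12, 13, 18, 10, 17, 15]
j=1: 9≤15, i=1, swap(1,1) ⇒ [3, 9, 16, 11, 12, 13, 18, 10, 17, 15]
j=2: 16>15, skip
j=3: 11≤15, i=2, swap(2,3) ⇒ [3, 9, 11, 16, 12, 13, 18, 10, 17, 15]
j=4: 12≤15, i=3, swap(3,4) ⇒ [3, 9, 11, 12, 16, 13, 18, 10, 17, 15]
j=5: 13≤15, i=4, swap(4,5) ⇒ [3, 9, 11, 12, 13, 16, 18, 10, 17, 15]
j=6: 18>15, skip
j=7: 10≤15, i=5, swap(5,7) ⇒ [3, 9, 11, 12, 13, 10, 18, 16, 17, 15]
j=8: 17>15, skip
swap(6,9) ⇒ [3, 9, 11, 12, 13, 10, 15, 16, 17, 18]; return 6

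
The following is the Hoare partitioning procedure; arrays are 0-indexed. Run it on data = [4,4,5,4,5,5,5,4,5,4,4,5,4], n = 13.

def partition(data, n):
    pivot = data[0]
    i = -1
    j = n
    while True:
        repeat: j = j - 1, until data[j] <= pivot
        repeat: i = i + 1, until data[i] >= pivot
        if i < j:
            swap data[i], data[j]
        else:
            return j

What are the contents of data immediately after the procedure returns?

pivot = data[0] = 4; i = -1, j = 13
j→12 (data[12]=4≤4), i→0 (data[0]=4≥4); i<j, swap → [4,4,5,4,5,5,5,4,5,4,4,5,4]
j→10 (data[10]=4≤4), i→1 (data[1]=4≥4); i<j, swap → [4,4,5,4,5,5,5,4,5,4,4,5,4]
j→9 (data[9]=4≤4), i→2 (data[2]=5≥4); i<j, swap → [4,4,4,4,5,5,5,4,5,5,4,5,4]
j→7 (data[7]=4≤4), i→3 (data[3]=4≥4); i<j, swap → [4,4,4,4,5,5,5,4,5,5,4,5,4]
j→3, i→4; i≥j, return j=3. data = [4,4,4,4,5,5,5,4,5,5,4,5,4]

[4,4,4,4,5,5,5,4,5,5,4,5,4]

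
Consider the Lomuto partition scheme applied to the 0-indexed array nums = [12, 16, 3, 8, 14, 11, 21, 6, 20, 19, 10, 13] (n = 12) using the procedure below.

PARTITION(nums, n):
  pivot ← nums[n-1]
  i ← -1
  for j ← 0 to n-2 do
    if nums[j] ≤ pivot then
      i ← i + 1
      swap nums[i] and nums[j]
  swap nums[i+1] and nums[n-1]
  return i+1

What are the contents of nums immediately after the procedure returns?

pivot=13, i=-1
j=0: 12≤13, i=0, swap(0,0) ⇒ [12, 16, 3, 8, 14, 11, 21, 6, 20, 19, 10, 13]
j=1: 16>13, skip
j=2: 3≤13, i=1, swap(1,2) ⇒ [12, 3, 16, 8, 14, 11, 21, 6, 20, 19, 10, 13]
j=3: 8≤13, i=2, swap(2,3) ⇒ [12, 3, 8, 16, 14, 11, 21, 6, 20, 19, 10, 13]
j=4: 14>13, skip
j=5: 11≤13, i=3, swap(3,5) ⇒ [12, 3, 8, 11, 14, 16, 21, 6, 20, 19, 10, 13]
j=6: 21>13, skip
j=7: 6≤13, i=4, swap(4,7) ⇒ [12, 3, 8, 11, 6, 16, 21, 14, 20, 19, 10, 13]
j=8: 20>13, skip
j=9: 19>13, skip
j=10: 10≤13, i=5, swap(5,10) ⇒ [12, 3, 8, 11, 6, 10, 21, 14, 20, 19, 16, 13]
swap(6,11) ⇒ [12, 3, 8, 11, 6, 10, 13, 14, 20, 19, 16, 21]; return 6

[12, 3, 8, 11, 6, 10, 13, 14, 20, 19, 16, 21]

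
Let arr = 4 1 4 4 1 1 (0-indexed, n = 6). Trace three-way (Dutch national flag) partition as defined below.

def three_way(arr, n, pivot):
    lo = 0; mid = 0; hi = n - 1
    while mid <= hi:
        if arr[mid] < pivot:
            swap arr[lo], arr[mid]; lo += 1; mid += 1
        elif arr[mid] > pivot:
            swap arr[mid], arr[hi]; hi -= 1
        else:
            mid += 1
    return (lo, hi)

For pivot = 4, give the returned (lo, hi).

(3, 5)

lo=0 mid=0 hi=5
4=4: mid=1
1<4: swap(0,1), lo=1 mid=2 ⇒ 1 4 4 4 1 1
4=4: mid=3
4=4: mid=4
1<4: swap(1,4), lo=2 mid=5 ⇒ 1 1 4 4 4 1
1<4: swap(2,5), lo=3 mid=6 ⇒ 1 1 1 4 4 4
done. lo=3 hi=5; arr=1 1 1 4 4 4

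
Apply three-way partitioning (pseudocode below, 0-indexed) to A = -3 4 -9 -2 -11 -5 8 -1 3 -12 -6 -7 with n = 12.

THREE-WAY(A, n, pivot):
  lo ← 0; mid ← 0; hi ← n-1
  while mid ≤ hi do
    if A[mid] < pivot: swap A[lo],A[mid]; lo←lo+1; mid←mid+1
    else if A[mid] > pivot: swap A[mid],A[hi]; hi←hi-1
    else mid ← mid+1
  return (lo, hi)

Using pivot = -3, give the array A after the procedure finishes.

-7 -9 -6 -11 -5 -12 -3 3 -1 8 -2 4

pivot = -3; lo=0, mid=0, hi=11
A[mid]=-3=-3: mid=1
A[mid]=4>-3: swap A[1],A[11]; hi=10 → -3 -7 -9 -2 -11 -5 8 -1 3 -12 -6 4
A[mid]=-7<-3: swap A[0],A[1]; lo=1,mid=2 → -7 -3 -9 -2 -11 -5 8 -1 3 -12 -6 4
A[mid]=-9<-3: swap A[1],A[2]; lo=2,mid=3 → -7 -9 -3 -2 -11 -5 8 -1 3 -12 -6 4
A[mid]=-2>-3: swap A[3],A[10]; hi=9 → -7 -9 -3 -6 -11 -5 8 -1 3 -12 -2 4
A[mid]=-6<-3: swap A[2],A[3]; lo=3,mid=4 → -7 -9 -6 -3 -11 -5 8 -1 3 -12 -2 4
A[mid]=-11<-3: swap A[3],A[4]; lo=4,mid=5 → -7 -9 -6 -11 -3 -5 8 -1 3 -12 -2 4
A[mid]=-5<-3: swap A[4],A[5]; lo=5,mid=6 → -7 -9 -6 -11 -5 -3 8 -1 3 -12 -2 4
A[mid]=8>-3: swap A[6],A[9]; hi=8 → -7 -9 -6 -11 -5 -3 -12 -1 3 8 -2 4
A[mid]=-12<-3: swap A[5],A[6]; lo=6,mid=7 → -7 -9 -6 -11 -5 -12 -3 -1 3 8 -2 4
A[mid]=-1>-3: swap A[7],A[8]; hi=7 → -7 -9 -6 -11 -5 -12 -3 3 -1 8 -2 4
A[mid]=3>-3: swap A[7],A[7]; hi=6 → -7 -9 -6 -11 -5 -12 -3 3 -1 8 -2 4
end: lo=6, hi=6; A = -7 -9 -6 -11 -5 -12 -3 3 -1 8 -2 4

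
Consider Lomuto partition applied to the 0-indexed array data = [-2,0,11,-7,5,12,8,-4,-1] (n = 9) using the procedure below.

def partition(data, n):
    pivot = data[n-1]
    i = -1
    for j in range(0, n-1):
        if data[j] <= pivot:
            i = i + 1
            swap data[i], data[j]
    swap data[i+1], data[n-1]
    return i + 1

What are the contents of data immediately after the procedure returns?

pivot = data[8] = -1; i = -1
j=0: data[0]=-2 ≤ -1 → i=0, swap data[0],data[0] (no change) → [-2,0,11,-7,5,12,8,-4,-1]
j=1: data[1]=0 > -1 → no swap
j=2: data[2]=11 > -1 → no swap
j=3: data[3]=-7 ≤ -1 → i=1, swap data[1],data[3] → [-2,-7,11,0,5,12,8,-4,-1]
j=4: data[4]=5 > -1 → no swap
j=5: data[5]=12 > -1 → no swap
j=6: data[6]=8 > -1 → no swap
j=7: data[7]=-4 ≤ -1 → i=2, swap data[2],data[7] → [-2,-7,-4,0,5,12,8,11,-1]
final swap data[3],data[8] → [-2,-7,-4,-1,5,12,8,11,0]; return 3

[-2,-7,-4,-1,5,12,8,11,0]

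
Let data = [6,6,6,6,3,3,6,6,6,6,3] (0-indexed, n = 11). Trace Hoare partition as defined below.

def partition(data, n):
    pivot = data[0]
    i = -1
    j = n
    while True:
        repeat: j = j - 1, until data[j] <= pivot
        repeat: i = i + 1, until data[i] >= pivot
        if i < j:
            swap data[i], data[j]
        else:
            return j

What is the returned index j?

pivot=6
j stops at 10 (3), i stops at 0 (6); swap ⇒ [3,6,6,6,3,3,6,6,6,6,6]
j stops at 9 (6), i stops at 1 (6); swap ⇒ [3,6,6,6,3,3,6,6,6,6,6]
j stops at 8 (6), i stops at 2 (6); swap ⇒ [3,6,6,6,3,3,6,6,6,6,6]
j stops at 7 (6), i stops at 3 (6); swap ⇒ [3,6,6,6,3,3,6,6,6,6,6]
j stops at 6, i stops at 6; i≥j ⇒ return 6. data=[3,6,6,6,3,3,6,6,6,6,6]

6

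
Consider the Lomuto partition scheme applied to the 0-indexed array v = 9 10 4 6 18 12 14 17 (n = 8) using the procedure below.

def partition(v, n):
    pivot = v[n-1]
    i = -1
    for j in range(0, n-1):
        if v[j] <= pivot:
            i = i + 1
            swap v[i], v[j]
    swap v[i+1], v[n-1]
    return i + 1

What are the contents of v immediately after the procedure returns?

9 10 4 6 12 14 17 18

pivot = v[7] = 17; i = -1
j=0: v[0]=9 ≤ 17 → i=0, swap v[0],v[0] (no change) → 9 10 4 6 18 12 14 17
j=1: v[1]=10 ≤ 17 → i=1, swap v[1],v[1] (no change) → 9 10 4 6 18 12 14 17
j=2: v[2]=4 ≤ 17 → i=2, swap v[2],v[2] (no change) → 9 10 4 6 18 12 14 17
j=3: v[3]=6 ≤ 17 → i=3, swap v[3],v[3] (no change) → 9 10 4 6 18 12 14 17
j=4: v[4]=18 > 17 → no swap
j=5: v[5]=12 ≤ 17 → i=4, swap v[4],v[5] → 9 10 4 6 12 18 14 17
j=6: v[6]=14 ≤ 17 → i=5, swap v[5],v[6] → 9 10 4 6 12 14 18 17
final swap v[6],v[7] → 9 10 4 6 12 14 17 18; return 6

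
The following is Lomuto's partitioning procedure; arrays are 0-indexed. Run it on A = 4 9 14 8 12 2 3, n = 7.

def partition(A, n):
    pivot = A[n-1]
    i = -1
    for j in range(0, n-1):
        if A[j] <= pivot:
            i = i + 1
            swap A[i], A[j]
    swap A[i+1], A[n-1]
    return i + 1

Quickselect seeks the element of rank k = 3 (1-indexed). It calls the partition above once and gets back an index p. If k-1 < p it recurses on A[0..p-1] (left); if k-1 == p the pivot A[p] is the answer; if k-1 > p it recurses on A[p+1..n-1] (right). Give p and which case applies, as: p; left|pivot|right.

pivot=3, i=-1
j=0: 4>3, skip
j=1: 9>3, skip
j=2: 14>3, skip
j=3: 8>3, skip
j=4: 12>3, skip
j=5: 2≤3, i=0, swap(0,5) ⇒ 2 9 14 8 12 4 3
swap(1,6) ⇒ 2 3 14 8 12 4 9; return 1
p = 1; k-1 = 2 > 1 ⇒ right

1; right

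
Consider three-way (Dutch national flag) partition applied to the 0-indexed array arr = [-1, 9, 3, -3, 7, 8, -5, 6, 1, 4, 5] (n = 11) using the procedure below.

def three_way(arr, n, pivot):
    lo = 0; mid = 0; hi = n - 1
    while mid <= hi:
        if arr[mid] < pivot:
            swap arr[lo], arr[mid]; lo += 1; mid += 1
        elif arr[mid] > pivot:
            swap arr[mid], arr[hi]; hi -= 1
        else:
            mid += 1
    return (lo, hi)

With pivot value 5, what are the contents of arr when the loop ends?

[-1, 3, -3, 4, 1, -5, 5, 6, 8, 7, 9]

lo=0 mid=0 hi=10
-1<5: swap(0,0), lo=1 mid=1 ⇒ [-1, 9, 3, -3, 7, 8, -5, 6, 1, 4, 5]
9>5: swap(1,10), hi=9 ⇒ [-1, 5, 3, -3, 7, 8, -5, 6, 1, 4, 9]
5=5: mid=2
3<5: swap(1,2), lo=2 mid=3 ⇒ [-1, 3, 5, -3, 7, 8, -5, 6, 1, 4, 9]
-3<5: swap(2,3), lo=3 mid=4 ⇒ [-1, 3, -3, 5, 7, 8, -5, 6, 1, 4, 9]
7>5: swap(4,9), hi=8 ⇒ [-1, 3, -3, 5, 4, 8, -5, 6, 1, 7, 9]
4<5: swap(3,4), lo=4 mid=5 ⇒ [-1, 3, -3, 4, 5, 8, -5, 6, 1, 7, 9]
8>5: swap(5,8), hi=7 ⇒ [-1, 3, -3, 4, 5, 1, -5, 6, 8, 7, 9]
1<5: swap(4,5), lo=5 mid=6 ⇒ [-1, 3, -3, 4, 1, 5, -5, 6, 8, 7, 9]
-5<5: swap(5,6), lo=6 mid=7 ⇒ [-1, 3, -3, 4, 1, -5, 5, 6, 8, 7, 9]
6>5: swap(7,7), hi=6 ⇒ [-1, 3, -3, 4, 1, -5, 5, 6, 8, 7, 9]
done. lo=6 hi=6; arr=[-1, 3, -3, 4, 1, -5, 5, 6, 8, 7, 9]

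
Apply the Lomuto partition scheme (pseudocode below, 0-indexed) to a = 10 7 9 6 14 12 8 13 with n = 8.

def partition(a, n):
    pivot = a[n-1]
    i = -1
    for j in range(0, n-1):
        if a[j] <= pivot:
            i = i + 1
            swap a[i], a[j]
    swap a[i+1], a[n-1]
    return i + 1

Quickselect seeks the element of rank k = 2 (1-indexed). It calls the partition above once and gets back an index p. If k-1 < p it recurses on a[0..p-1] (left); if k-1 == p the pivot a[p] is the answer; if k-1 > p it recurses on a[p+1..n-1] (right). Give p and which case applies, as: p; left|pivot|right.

pivot=13, i=-1
j=0: 10≤13, i=0, swap(0,0) ⇒ 10 7 9 6 14 12 8 13
j=1: 7≤13, i=1, swap(1,1) ⇒ 10 7 9 6 14 12 8 13
j=2: 9≤13, i=2, swap(2,2) ⇒ 10 7 9 6 14 12 8 13
j=3: 6≤13, i=3, swap(3,3) ⇒ 10 7 9 6 14 12 8 13
j=4: 14>13, skip
j=5: 12≤13, i=4, swap(4,5) ⇒ 10 7 9 6 12 14 8 13
j=6: 8≤13, i=5, swap(5,6) ⇒ 10 7 9 6 12 8 14 13
swap(6,7) ⇒ 10 7 9 6 12 8 13 14; return 6
p = 6; k-1 = 1 < 6 ⇒ left

6; left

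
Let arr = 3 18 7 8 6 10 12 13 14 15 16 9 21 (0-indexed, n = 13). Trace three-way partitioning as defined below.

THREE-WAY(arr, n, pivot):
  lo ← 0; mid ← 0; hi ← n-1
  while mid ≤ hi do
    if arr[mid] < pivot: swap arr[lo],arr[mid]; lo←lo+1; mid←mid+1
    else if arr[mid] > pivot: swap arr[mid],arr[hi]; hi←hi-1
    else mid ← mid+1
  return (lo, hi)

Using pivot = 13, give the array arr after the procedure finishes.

3 9 7 8 6 10 12 13 15 16 14 21 18

pivot = 13; lo=0, mid=0, hi=12
arr[mid]=3<13: swap arr[0],arr[0]; lo=1,mid=1 → 3 18 7 8 6 10 12 13 14 15 16 9 21
arr[mid]=18>13: swap arr[1],arr[12]; hi=11 → 3 21 7 8 6 10 12 13 14 15 16 9 18
arr[mid]=21>13: swap arr[1],arr[11]; hi=10 → 3 9 7 8 6 10 12 13 14 15 16 21 18
arr[mid]=9<13: swap arr[1],arr[1]; lo=2,mid=2 → 3 9 7 8 6 10 12 13 14 15 16 21 18
arr[mid]=7<13: swap arr[2],arr[2]; lo=3,mid=3 → 3 9 7 8 6 10 12 13 14 15 16 21 18
arr[mid]=8<13: swap arr[3],arr[3]; lo=4,mid=4 → 3 9 7 8 6 10 12 13 14 15 16 21 18
arr[mid]=6<13: swap arr[4],arr[4]; lo=5,mid=5 → 3 9 7 8 6 10 12 13 14 15 16 21 18
arr[mid]=10<13: swap arr[5],arr[5]; lo=6,mid=6 → 3 9 7 8 6 10 12 13 14 15 16 21 18
arr[mid]=12<13: swap arr[6],arr[6]; lo=7,mid=7 → 3 9 7 8 6 10 12 13 14 15 16 21 18
arr[mid]=13=13: mid=8
arr[mid]=14>13: swap arr[8],arr[10]; hi=9 → 3 9 7 8 6 10 12 13 16 15 14 21 18
arr[mid]=16>13: swap arr[8],arr[9]; hi=8 → 3 9 7 8 6 10 12 13 15 16 14 21 18
arr[mid]=15>13: swap arr[8],arr[8]; hi=7 → 3 9 7 8 6 10 12 13 15 16 14 21 18
end: lo=7, hi=7; arr = 3 9 7 8 6 10 12 13 15 16 14 21 18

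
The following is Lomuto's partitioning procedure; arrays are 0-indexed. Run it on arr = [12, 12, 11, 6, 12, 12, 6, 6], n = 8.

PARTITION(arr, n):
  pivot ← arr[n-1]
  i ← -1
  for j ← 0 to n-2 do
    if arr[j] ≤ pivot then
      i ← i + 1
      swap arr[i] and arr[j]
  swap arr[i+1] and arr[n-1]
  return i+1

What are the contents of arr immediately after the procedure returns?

pivot=6, i=-1
j=0: 12>6, skip
j=1: 12>6, skip
j=2: 11>6, skip
j=3: 6≤6, i=0, swap(0,3) ⇒ [6, 12, 11, 12, 12, 12, 6, 6]
j=4: 12>6, skip
j=5: 12>6, skip
j=6: 6≤6, i=1, swap(1,6) ⇒ [6, 6, 11, 12, 12, 12, 12, 6]
swap(2,7) ⇒ [6, 6, 6, 12, 12, 12, 12, 11]; return 2

[6, 6, 6, 12, 12, 12, 12, 11]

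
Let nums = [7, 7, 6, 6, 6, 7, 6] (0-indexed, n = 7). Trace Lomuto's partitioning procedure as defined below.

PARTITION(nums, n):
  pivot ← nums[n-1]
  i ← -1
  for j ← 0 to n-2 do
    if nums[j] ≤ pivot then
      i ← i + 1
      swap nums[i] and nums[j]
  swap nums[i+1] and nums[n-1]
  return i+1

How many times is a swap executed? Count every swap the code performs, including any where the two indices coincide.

4

pivot = nums[6] = 6; i = -1
j=0: nums[0]=7 > 6 → no swap
j=1: nums[1]=7 > 6 → no swap
j=2: nums[2]=6 ≤ 6 → i=0, swap nums[0],nums[2] → [6, 7, 7, 6, 6, 7, 6]
j=3: nums[3]=6 ≤ 6 → i=1, swap nums[1],nums[3] → [6, 6, 7, 7, 6, 7, 6]
j=4: nums[4]=6 ≤ 6 → i=2, swap nums[2],nums[4] → [6, 6, 6, 7, 7, 7, 6]
j=5: nums[5]=7 > 6 → no swap
final swap nums[3],nums[6] → [6, 6, 6, 6, 7, 7, 7]; return 3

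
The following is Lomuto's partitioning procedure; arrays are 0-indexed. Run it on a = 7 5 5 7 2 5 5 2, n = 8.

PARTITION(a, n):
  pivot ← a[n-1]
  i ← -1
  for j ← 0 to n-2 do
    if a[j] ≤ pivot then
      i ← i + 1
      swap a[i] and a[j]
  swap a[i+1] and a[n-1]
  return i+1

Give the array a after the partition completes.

pivot=2, i=-1
j=0: 7>2, skip
j=1: 5>2, skip
j=2: 5>2, skip
j=3: 7>2, skip
j=4: 2≤2, i=0, swap(0,4) ⇒ 2 5 5 7 7 5 5 2
j=5: 5>2, skip
j=6: 5>2, skip
swap(1,7) ⇒ 2 2 5 7 7 5 5 5; return 1

2 2 5 7 7 5 5 5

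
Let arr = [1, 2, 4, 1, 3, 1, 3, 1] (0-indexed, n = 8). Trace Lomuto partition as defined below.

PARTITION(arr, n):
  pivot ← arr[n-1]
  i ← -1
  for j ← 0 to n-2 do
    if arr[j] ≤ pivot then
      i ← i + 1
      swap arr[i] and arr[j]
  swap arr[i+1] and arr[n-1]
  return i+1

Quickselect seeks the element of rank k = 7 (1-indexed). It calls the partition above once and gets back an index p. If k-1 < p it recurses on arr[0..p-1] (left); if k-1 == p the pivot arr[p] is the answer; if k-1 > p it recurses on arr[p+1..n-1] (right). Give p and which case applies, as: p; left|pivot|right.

3; right

pivot=1, i=-1
j=0: 1≤1, i=0, swap(0,0) ⇒ [1, 2, 4, 1, 3, 1, 3, 1]
j=1: 2>1, skip
j=2: 4>1, skip
j=3: 1≤1, i=1, swap(1,3) ⇒ [1, 1, 4, 2, 3, 1, 3, 1]
j=4: 3>1, skip
j=5: 1≤1, i=2, swap(2,5) ⇒ [1, 1, 1, 2, 3, 4, 3, 1]
j=6: 3>1, skip
swap(3,7) ⇒ [1, 1, 1, 1, 3, 4, 3, 2]; return 3
p = 3; k-1 = 6 > 3 ⇒ right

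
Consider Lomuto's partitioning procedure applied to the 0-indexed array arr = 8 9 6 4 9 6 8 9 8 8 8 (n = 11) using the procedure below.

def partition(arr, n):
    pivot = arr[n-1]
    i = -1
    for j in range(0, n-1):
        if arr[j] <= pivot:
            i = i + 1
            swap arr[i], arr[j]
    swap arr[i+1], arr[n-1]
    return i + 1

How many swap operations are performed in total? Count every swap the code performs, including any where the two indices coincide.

8

pivot=8, i=-1
j=0: 8≤8, i=0, swap(0,0) ⇒ 8 9 6 4 9 6 8 9 8 8 8
j=1: 9>8, skip
j=2: 6≤8, i=1, swap(1,2) ⇒ 8 6 9 4 9 6 8 9 8 8 8
j=3: 4≤8, i=2, swap(2,3) ⇒ 8 6 4 9 9 6 8 9 8 8 8
j=4: 9>8, skip
j=5: 6≤8, i=3, swap(3,5) ⇒ 8 6 4 6 9 9 8 9 8 8 8
j=6: 8≤8, i=4, swap(4,6) ⇒ 8 6 4 6 8 9 9 9 8 8 8
j=7: 9>8, skip
j=8: 8≤8, i=5, swap(5,8) ⇒ 8 6 4 6 8 8 9 9 9 8 8
j=9: 8≤8, i=6, swap(6,9) ⇒ 8 6 4 6 8 8 8 9 9 9 8
swap(7,10) ⇒ 8 6 4 6 8 8 8 8 9 9 9; return 7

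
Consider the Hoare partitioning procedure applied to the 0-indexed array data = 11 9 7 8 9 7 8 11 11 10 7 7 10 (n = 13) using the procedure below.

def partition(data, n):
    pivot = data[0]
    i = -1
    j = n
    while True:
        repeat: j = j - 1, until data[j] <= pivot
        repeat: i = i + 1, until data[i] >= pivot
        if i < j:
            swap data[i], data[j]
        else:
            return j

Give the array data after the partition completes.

10 9 7 8 9 7 8 7 7 10 11 11 11

pivot=11
j stops at 12 (10), i stops at 0 (11); swap ⇒ 10 9 7 8 9 7 8 11 11 10 7 7 11
j stops at 11 (7), i stops at 7 (11); swap ⇒ 10 9 7 8 9 7 8 7 11 10 7 11 11
j stops at 10 (7), i stops at 8 (11); swap ⇒ 10 9 7 8 9 7 8 7 7 10 11 11 11
j stops at 9, i stops at 10; i≥j ⇒ return 9. data=10 9 7 8 9 7 8 7 7 10 11 11 11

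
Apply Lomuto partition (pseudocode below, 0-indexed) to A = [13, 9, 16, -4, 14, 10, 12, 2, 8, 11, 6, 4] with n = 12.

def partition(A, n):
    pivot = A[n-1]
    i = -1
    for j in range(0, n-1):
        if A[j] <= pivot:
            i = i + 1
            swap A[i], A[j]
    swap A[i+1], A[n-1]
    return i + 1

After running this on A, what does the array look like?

pivot=4, i=-1
j=0: 13>4, skip
j=1: 9>4, skip
j=2: 16>4, skip
j=3: -4≤4, i=0, swap(0,3) ⇒ [-4, 9, 16, 13, 14, 10, 12, 2, 8, 11, 6, 4]
j=4: 14>4, skip
j=5: 10>4, skip
j=6: 12>4, skip
j=7: 2≤4, i=1, swap(1,7) ⇒ [-4, 2, 16, 13, 14, 10, 12, 9, 8, 11, 6, 4]
j=8: 8>4, skip
j=9: 11>4, skip
j=10: 6>4, skip
swap(2,11) ⇒ [-4, 2, 4, 13, 14, 10, 12, 9, 8, 11, 6, 16]; return 2

[-4, 2, 4, 13, 14, 10, 12, 9, 8, 11, 6, 16]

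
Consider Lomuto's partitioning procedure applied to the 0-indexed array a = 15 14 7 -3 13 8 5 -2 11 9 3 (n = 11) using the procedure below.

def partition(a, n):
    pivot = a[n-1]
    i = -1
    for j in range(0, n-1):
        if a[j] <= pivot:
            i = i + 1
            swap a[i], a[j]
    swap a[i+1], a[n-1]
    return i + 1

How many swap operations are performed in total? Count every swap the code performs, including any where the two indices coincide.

3

pivot = a[10] = 3; i = -1
j=0: a[0]=15 > 3 → no swap
j=1: a[1]=14 > 3 → no swap
j=2: a[2]=7 > 3 → no swap
j=3: a[3]=-3 ≤ 3 → i=0, swap a[0],a[3] → -3 14 7 15 13 8 5 -2 11 9 3
j=4: a[4]=13 > 3 → no swap
j=5: a[5]=8 > 3 → no swap
j=6: a[6]=5 > 3 → no swap
j=7: a[7]=-2 ≤ 3 → i=1, swap a[1],a[7] → -3 -2 7 15 13 8 5 14 11 9 3
j=8: a[8]=11 > 3 → no swap
j=9: a[9]=9 > 3 → no swap
final swap a[2],a[10] → -3 -2 3 15 13 8 5 14 11 9 7; return 2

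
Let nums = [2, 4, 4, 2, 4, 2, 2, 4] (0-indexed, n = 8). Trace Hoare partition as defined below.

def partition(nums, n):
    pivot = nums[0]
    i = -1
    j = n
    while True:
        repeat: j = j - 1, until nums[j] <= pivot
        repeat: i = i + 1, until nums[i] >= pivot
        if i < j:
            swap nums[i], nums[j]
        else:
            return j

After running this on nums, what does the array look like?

pivot = nums[0] = 2; i = -1, j = 8
j→6 (nums[6]=2≤2), i→0 (nums[0]=2≥2); i<j, swap → [2, 4, 4, 2, 4, 2, 2, 4]
j→5 (nums[5]=2≤2), i→1 (nums[1]=4≥2); i<j, swap → [2, 2, 4, 2, 4, 4, 2, 4]
j→3 (nums[3]=2≤2), i→2 (nums[2]=4≥2); i<j, swap → [2, 2, 2, 4, 4, 4, 2, 4]
j→2, i→3; i≥j, return j=2. nums = [2, 2, 2, 4, 4, 4, 2, 4]

[2, 2, 2, 4, 4, 4, 2, 4]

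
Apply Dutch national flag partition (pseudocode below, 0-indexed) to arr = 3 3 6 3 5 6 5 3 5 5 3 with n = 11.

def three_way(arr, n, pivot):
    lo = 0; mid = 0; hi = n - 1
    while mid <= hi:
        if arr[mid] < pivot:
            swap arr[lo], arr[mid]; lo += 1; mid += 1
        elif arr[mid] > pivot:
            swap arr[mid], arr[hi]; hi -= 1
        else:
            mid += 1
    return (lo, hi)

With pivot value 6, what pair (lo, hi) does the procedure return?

(9, 10)

pivot = 6; lo=0, mid=0, hi=10
arr[mid]=3<6: swap arr[0],arr[0]; lo=1,mid=1 → 3 3 6 3 5 6 5 3 5 5 3
arr[mid]=3<6: swap arr[1],arr[1]; lo=2,mid=2 → 3 3 6 3 5 6 5 3 5 5 3
arr[mid]=6=6: mid=3
arr[mid]=3<6: swap arr[2],arr[3]; lo=3,mid=4 → 3 3 3 6 5 6 5 3 5 5 3
arr[mid]=5<6: swap arr[3],arr[4]; lo=4,mid=5 → 3 3 3 5 6 6 5 3 5 5 3
arr[mid]=6=6: mid=6
arr[mid]=5<6: swap arr[4],arr[6]; lo=5,mid=7 → 3 3 3 5 5 6 6 3 5 5 3
arr[mid]=3<6: swap arr[5],arr[7]; lo=6,mid=8 → 3 3 3 5 5 3 6 6 5 5 3
arr[mid]=5<6: swap arr[6],arr[8]; lo=7,mid=9 → 3 3 3 5 5 3 5 6 6 5 3
arr[mid]=5<6: swap arr[7],arr[9]; lo=8,mid=10 → 3 3 3 5 5 3 5 5 6 6 3
arr[mid]=3<6: swap arr[8],arr[10]; lo=9,mid=11 → 3 3 3 5 5 3 5 5 3 6 6
end: lo=9, hi=10; arr = 3 3 3 5 5 3 5 5 3 6 6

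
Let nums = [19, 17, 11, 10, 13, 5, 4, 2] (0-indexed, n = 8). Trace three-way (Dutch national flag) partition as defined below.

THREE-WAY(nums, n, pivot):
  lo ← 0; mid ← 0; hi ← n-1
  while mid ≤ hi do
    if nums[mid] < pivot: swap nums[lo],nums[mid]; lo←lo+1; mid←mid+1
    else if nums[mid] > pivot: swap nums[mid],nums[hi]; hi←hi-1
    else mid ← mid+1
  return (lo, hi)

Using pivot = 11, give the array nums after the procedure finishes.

[2, 4, 10, 5, 11, 13, 17, 19]

pivot = 11; lo=0, mid=0, hi=7
nums[mid]=19>11: swap nums[0],nums[7]; hi=6 → [2, 17, 11, 10, 13, 5, 4, 19]
nums[mid]=2<11: swap nums[0],nums[0]; lo=1,mid=1 → [2, 17, 11, 10, 13, 5, 4, 19]
nums[mid]=17>11: swap nums[1],nums[6]; hi=5 → [2, 4, 11, 10, 13, 5, 17, 19]
nums[mid]=4<11: swap nums[1],nums[1]; lo=2,mid=2 → [2, 4, 11, 10, 13, 5, 17, 19]
nums[mid]=11=11: mid=3
nums[mid]=10<11: swap nums[2],nums[3]; lo=3,mid=4 → [2, 4, 10, 11, 13, 5, 17, 19]
nums[mid]=13>11: swap nums[4],nums[5]; hi=4 → [2, 4, 10, 11, 5, 13, 17, 19]
nums[mid]=5<11: swap nums[3],nums[4]; lo=4,mid=5 → [2, 4, 10, 5, 11, 13, 17, 19]
end: lo=4, hi=4; nums = [2, 4, 10, 5, 11, 13, 17, 19]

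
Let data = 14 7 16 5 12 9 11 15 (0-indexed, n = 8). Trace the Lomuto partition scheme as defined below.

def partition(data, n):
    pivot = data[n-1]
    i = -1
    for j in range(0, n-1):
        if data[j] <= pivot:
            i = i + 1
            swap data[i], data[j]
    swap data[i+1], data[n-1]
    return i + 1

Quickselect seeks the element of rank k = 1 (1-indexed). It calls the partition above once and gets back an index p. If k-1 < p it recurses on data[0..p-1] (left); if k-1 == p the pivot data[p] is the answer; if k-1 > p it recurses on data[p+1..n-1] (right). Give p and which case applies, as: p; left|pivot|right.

pivot = data[7] = 15; i = -1
j=0: data[0]=14 ≤ 15 → i=0, swap data[0],data[0] (no change) → 14 7 16 5 12 9 11 15
j=1: data[1]=7 ≤ 15 → i=1, swap data[1],data[1] (no change) → 14 7 16 5 12 9 11 15
j=2: data[2]=16 > 15 → no swap
j=3: data[3]=5 ≤ 15 → i=2, swap data[2],data[3] → 14 7 5 16 12 9 11 15
j=4: data[4]=12 ≤ 15 → i=3, swap data[3],data[4] → 14 7 5 12 16 9 11 15
j=5: data[5]=9 ≤ 15 → i=4, swap data[4],data[5] → 14 7 5 12 9 16 11 15
j=6: data[6]=11 ≤ 15 → i=5, swap data[5],data[6] → 14 7 5 12 9 11 16 15
final swap data[6],data[7] → 14 7 5 12 9 11 15 16; return 6
p = 6; k-1 = 0 < 6 ⇒ left

6; left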